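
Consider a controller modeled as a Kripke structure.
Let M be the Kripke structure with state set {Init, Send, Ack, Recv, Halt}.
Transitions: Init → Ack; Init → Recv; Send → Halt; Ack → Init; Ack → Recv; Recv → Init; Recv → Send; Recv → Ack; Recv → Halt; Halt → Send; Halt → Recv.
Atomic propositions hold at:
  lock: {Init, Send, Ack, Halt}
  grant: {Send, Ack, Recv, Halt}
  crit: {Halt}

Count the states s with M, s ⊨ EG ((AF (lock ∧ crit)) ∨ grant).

Sat(lock ∧ crit) = {Halt}
AF (lock ∧ crit): least fixpoint, start Z0 = {Halt}, add states with every successor in Z. Z1 = {Send, Halt}; fixed.
Sat(AF (lock ∧ crit)) = {Send, Halt}
Sat((AF (lock ∧ crit)) ∨ grant) = {Send, Ack, Recv, Halt}
EG ((AF (lock ∧ crit)) ∨ grant): greatest fixpoint, start Z0 = {Send, Ack, Recv, Halt}, keep only states in Sat with some successor in Z. Already a fixed point.
Sat(EG ((AF (lock ∧ crit)) ∨ grant)) = {Send, Ack, Recv, Halt}
|Sat(EG ((AF (lock ∧ crit)) ∨ grant))| = |{Send, Ack, Recv, Halt}| = 4.

4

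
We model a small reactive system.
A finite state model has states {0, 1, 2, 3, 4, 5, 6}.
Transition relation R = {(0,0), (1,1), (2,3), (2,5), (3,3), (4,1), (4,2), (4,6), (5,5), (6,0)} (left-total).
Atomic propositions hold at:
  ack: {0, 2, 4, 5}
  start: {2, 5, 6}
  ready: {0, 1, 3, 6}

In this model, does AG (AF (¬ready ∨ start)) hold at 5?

Sat(¬ready) = {2, 4, 5}
Sat(¬ready ∨ start) = {2, 4, 5, 6}
AF (¬ready ∨ start): least fixpoint, start Z0 = {2, 4, 5, 6}, add states with every successor in Z. Already a fixed point.
Sat(AF (¬ready ∨ start)) = {2, 4, 5, 6}
AG (AF (¬ready ∨ start)): greatest fixpoint, start Z0 = {2, 4, 5, 6}, keep only states in Sat with every successor in Z. Z1 = {5}; fixed.
Sat(AG (AF (¬ready ∨ start))) = {5}
5 ∈ Sat(AG (AF (¬ready ∨ start))) = {5}, so the formula holds at 5.

Yes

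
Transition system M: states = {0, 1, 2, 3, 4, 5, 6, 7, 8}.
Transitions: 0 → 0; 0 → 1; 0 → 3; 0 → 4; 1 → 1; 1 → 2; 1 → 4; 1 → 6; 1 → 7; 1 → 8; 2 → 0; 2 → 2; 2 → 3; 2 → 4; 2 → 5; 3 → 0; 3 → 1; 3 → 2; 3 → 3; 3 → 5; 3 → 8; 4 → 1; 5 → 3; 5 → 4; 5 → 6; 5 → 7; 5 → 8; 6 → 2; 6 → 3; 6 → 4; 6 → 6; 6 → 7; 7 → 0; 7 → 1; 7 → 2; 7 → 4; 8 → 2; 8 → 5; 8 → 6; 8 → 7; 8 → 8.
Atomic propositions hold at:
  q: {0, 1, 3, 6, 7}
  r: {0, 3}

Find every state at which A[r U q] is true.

A[r U q]: least fixpoint, start Z0 = Sat(q) = {0, 1, 3, 6, 7}, add states in Sat(r) with every successor in Z. Already a fixed point.
Sat(A[r U q]) = {0, 1, 3, 6, 7}

{0, 1, 3, 6, 7}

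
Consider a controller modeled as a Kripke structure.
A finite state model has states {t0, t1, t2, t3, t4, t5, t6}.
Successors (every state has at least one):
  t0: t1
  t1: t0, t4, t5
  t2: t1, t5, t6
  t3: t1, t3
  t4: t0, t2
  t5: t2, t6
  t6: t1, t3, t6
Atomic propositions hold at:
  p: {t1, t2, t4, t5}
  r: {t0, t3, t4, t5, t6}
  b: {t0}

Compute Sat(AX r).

{t1}

Sat(AX r) = {s : every successor in {t0, t3, t4, t5, t6}} = {t1}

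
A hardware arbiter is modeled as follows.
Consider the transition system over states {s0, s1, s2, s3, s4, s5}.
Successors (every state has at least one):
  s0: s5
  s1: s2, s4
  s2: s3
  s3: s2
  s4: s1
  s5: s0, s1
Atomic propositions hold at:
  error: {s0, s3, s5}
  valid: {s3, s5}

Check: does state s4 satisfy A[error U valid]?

A[error U valid]: least fixpoint, start Z0 = Sat(valid) = {s3, s5}, add states in Sat(error) with every successor in Z. Z1 = {s0, s3, s5}; fixed.
Sat(A[error U valid]) = {s0, s3, s5}
s4 ∉ Sat(A[error U valid]) = {s0, s3, s5}, so the formula does not hold at s4.

No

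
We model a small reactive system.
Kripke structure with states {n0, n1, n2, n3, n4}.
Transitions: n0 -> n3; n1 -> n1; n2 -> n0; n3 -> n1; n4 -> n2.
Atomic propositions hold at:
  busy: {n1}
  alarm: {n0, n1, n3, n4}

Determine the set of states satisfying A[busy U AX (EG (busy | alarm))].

{n0, n1, n2, n3}

Sat(busy | alarm) = {n0, n1, n3, n4}
EG (busy | alarm): greatest fixpoint, start Z0 = {n0, n1, n3, n4}, keep only states in Sat with some successor in Z. Z1 = {n0, n1, n3}; fixed.
Sat(EG (busy | alarm)) = {n0, n1, n3}
Sat(AX (EG (busy | alarm))) = {s : every successor in {n0, n1, n3}} = {n0, n1, n2, n3}
A[busy U AX (EG (busy | alarm))]: least fixpoint, start Z0 = Sat(AX (EG (busy | alarm))) = {n0, n1, n2, n3}, add states in Sat(busy) with every successor in Z. Already a fixed point.
Sat(A[busy U AX (EG (busy | alarm))]) = {n0, n1, n2, n3}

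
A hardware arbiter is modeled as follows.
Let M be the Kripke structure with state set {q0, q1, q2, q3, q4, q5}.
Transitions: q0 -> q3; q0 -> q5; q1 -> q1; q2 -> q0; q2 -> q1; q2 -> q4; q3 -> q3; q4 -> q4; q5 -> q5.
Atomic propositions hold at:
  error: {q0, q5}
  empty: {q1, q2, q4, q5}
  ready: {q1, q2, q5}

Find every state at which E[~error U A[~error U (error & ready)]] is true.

Sat(~error) = {q1, q2, q3, q4}
Sat(error & ready) = {q5}
A[~error U (error & ready)]: least fixpoint, start Z0 = Sat((error & ready)) = {q5}, add states in Sat(~error) with every successor in Z. Already a fixed point.
Sat(A[~error U (error & ready)]) = {q5}
E[~error U A[~error U (error & ready)]]: least fixpoint, start Z0 = Sat(A[~error U (error & ready)]) = {q5}, add states in Sat(~error) with some successor in Z. Already a fixed point.
Sat(E[~error U A[~error U (error & ready)]]) = {q5}

{q5}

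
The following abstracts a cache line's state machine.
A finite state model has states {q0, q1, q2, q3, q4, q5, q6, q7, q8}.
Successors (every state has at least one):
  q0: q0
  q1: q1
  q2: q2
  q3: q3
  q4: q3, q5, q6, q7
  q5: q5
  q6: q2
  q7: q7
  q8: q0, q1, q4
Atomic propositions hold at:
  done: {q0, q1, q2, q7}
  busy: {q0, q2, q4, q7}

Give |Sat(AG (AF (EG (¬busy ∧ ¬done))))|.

Sat(¬busy) = {q1, q3, q5, q6, q8}
Sat(¬done) = {q3, q4, q5, q6, q8}
Sat(¬busy ∧ ¬done) = {q3, q5, q6, q8}
EG (¬busy ∧ ¬done): greatest fixpoint, start Z0 = {q3, q5, q6, q8}, keep only states in Sat with some successor in Z. Z1 = {q3, q5}; fixed.
Sat(EG (¬busy ∧ ¬done)) = {q3, q5}
AF (EG (¬busy ∧ ¬done)): least fixpoint, start Z0 = {q3, q5}, add states with every successor in Z. Already a fixed point.
Sat(AF (EG (¬busy ∧ ¬done))) = {q3, q5}
AG (AF (EG (¬busy ∧ ¬done))): greatest fixpoint, start Z0 = {q3, q5}, keep only states in Sat with every successor in Z. Already a fixed point.
Sat(AG (AF (EG (¬busy ∧ ¬done)))) = {q3, q5}
|Sat(AG (AF (EG (¬busy ∧ ¬done))))| = |{q3, q5}| = 2.

2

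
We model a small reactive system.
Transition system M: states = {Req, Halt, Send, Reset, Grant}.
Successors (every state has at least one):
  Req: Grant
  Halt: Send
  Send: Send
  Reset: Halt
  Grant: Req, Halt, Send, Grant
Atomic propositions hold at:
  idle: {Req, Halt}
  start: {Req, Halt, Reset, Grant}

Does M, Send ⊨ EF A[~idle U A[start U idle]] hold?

No

Sat(~idle) = {Send, Reset, Grant}
A[start U idle]: least fixpoint, start Z0 = Sat(idle) = {Req, Halt}, add states in Sat(start) with every successor in Z. Z1 = {Req, Halt, Reset}; fixed.
Sat(A[start U idle]) = {Req, Halt, Reset}
A[~idle U A[start U idle]]: least fixpoint, start Z0 = Sat(A[start U idle]) = {Req, Halt, Reset}, add states in Sat(~idle) with every successor in Z. Already a fixed point.
Sat(A[~idle U A[start U idle]]) = {Req, Halt, Reset}
EF A[~idle U A[start U idle]]: least fixpoint, start Z0 = {Req, Halt, Reset}, add states with some successor in Z. Z1 = {Req, Halt, Reset, Grant}; fixed.
Sat(EF A[~idle U A[start U idle]]) = {Req, Halt, Reset, Grant}
Send ∉ Sat(EF A[~idle U A[start U idle]]) = {Req, Halt, Reset, Grant}, so the formula does not hold at Send.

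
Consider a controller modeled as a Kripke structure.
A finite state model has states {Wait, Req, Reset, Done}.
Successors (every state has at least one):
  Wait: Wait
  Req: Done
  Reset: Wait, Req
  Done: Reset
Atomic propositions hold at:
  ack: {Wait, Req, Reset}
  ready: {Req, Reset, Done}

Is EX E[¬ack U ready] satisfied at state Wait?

Sat(¬ack) = {Done}
E[¬ack U ready]: least fixpoint, start Z0 = Sat(ready) = {Req, Reset, Done}, add states in Sat(¬ack) with some successor in Z. Already a fixed point.
Sat(E[¬ack U ready]) = {Req, Reset, Done}
Sat(EX E[¬ack U ready]) = {s : some successor in {Req, Reset, Done}} = {Req, Reset, Done}
Wait ∉ Sat(EX E[¬ack U ready]) = {Req, Reset, Done}, so the formula does not hold at Wait.

No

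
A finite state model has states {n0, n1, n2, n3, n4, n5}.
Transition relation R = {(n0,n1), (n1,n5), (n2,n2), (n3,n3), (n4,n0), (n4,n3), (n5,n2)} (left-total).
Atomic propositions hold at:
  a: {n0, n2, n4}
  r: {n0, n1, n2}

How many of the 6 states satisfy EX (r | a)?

Sat(r | a) = {n0, n1, n2, n4}
Sat(EX (r | a)) = {s : some successor in {n0, n1, n2, n4}} = {n0, n2, n4, n5}
|Sat(EX (r | a))| = |{n0, n2, n4, n5}| = 4.

4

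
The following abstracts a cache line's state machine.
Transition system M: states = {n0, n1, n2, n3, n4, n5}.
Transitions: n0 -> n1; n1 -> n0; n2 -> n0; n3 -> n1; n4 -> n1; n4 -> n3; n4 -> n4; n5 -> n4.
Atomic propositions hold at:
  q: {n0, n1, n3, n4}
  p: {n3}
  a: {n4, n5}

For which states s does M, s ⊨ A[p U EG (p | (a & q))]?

Sat(a & q) = {n4}
Sat(p | (a & q)) = {n3, n4}
EG (p | (a & q)): greatest fixpoint, start Z0 = {n3, n4}, keep only states in Sat with some successor in Z. Z1 = {n4}; fixed.
Sat(EG (p | (a & q))) = {n4}
A[p U EG (p | (a & q))]: least fixpoint, start Z0 = Sat(EG (p | (a & q))) = {n4}, add states in Sat(p) with every successor in Z. Already a fixed point.
Sat(A[p U EG (p | (a & q))]) = {n4}

{n4}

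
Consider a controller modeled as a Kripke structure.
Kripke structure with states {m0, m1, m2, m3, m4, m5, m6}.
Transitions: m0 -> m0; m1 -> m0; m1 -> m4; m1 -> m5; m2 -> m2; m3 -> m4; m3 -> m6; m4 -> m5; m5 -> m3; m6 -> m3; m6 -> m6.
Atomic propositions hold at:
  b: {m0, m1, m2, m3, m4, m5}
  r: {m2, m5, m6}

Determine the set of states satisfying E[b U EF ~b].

{m1, m3, m4, m5, m6}

Sat(~b) = {m6}
EF ~b: least fixpoint, start Z0 = {m6}, add states with some successor in Z. Z1 = {m3, m6}; Z2 = {m3, m5, m6}; Z3 = {m1, m3, m4, m5, m6}; fixed.
Sat(EF ~b) = {m1, m3, m4, m5, m6}
E[b U EF ~b]: least fixpoint, start Z0 = Sat(EF ~b) = {m1, m3, m4, m5, m6}, add states in Sat(b) with some successor in Z. Already a fixed point.
Sat(E[b U EF ~b]) = {m1, m3, m4, m5, m6}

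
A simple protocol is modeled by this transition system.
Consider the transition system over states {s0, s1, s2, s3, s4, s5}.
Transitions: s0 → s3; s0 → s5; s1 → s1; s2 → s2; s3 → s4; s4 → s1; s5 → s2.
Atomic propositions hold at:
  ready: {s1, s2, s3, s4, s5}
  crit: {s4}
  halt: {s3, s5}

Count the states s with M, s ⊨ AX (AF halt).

1

AF halt: least fixpoint, start Z0 = {s3, s5}, add states with every successor in Z. Z1 = {s0, s3, s5}; fixed.
Sat(AF halt) = {s0, s3, s5}
Sat(AX (AF halt)) = {s : every successor in {s0, s3, s5}} = {s0}
|Sat(AX (AF halt))| = |{s0}| = 1.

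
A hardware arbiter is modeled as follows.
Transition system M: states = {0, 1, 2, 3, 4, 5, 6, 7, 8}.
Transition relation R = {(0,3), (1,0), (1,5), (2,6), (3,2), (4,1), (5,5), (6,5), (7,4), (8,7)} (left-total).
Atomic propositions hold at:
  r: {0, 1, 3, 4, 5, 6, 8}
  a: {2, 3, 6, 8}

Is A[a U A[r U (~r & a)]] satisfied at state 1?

Sat(~r) = {2, 7}
Sat(~r & a) = {2}
A[r U (~r & a)]: least fixpoint, start Z0 = Sat((~r & a)) = {2}, add states in Sat(r) with every successor in Z. Z1 = {2, 3}; Z2 = {0, 2, 3}; fixed.
Sat(A[r U (~r & a)]) = {0, 2, 3}
A[a U A[r U (~r & a)]]: least fixpoint, start Z0 = Sat(A[r U (~r & a)]) = {0, 2, 3}, add states in Sat(a) with every successor in Z. Already a fixed point.
Sat(A[a U A[r U (~r & a)]]) = {0, 2, 3}
1 ∉ Sat(A[a U A[r U (~r & a)]]) = {0, 2, 3}, so the formula does not hold at 1.

No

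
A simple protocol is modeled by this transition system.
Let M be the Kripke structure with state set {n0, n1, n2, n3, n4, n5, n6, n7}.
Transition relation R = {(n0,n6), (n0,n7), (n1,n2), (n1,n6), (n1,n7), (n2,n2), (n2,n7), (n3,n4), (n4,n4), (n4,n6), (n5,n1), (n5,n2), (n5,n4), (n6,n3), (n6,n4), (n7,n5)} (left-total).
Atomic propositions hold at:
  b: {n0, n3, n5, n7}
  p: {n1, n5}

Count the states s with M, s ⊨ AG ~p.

Sat(~p) = {n0, n2, n3, n4, n6, n7}
AG ~p: greatest fixpoint, start Z0 = {n0, n2, n3, n4, n6, n7}, keep only states in Sat with every successor in Z. Z1 = {n0, n2, n3, n4, n6}; Z2 = {n3, n4, n6}; fixed.
Sat(AG ~p) = {n3, n4, n6}
|Sat(AG ~p)| = |{n3, n4, n6}| = 3.

3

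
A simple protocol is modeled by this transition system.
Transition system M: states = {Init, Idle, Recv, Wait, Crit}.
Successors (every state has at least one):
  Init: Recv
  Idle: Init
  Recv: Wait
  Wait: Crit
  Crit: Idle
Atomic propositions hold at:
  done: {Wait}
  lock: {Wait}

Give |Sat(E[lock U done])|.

E[lock U done]: least fixpoint, start Z0 = Sat(done) = {Wait}, add states in Sat(lock) with some successor in Z. Already a fixed point.
Sat(E[lock U done]) = {Wait}
|Sat(E[lock U done])| = |{Wait}| = 1.

1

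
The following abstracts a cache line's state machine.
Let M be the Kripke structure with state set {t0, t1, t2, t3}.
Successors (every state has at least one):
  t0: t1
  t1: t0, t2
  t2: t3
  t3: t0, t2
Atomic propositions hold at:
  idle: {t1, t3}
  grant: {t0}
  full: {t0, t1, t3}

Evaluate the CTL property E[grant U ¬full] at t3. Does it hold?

No

Sat(¬full) = {t2}
E[grant U ¬full]: least fixpoint, start Z0 = Sat(¬full) = {t2}, add states in Sat(grant) with some successor in Z. Already a fixed point.
Sat(E[grant U ¬full]) = {t2}
t3 ∉ Sat(E[grant U ¬full]) = {t2}, so the formula does not hold at t3.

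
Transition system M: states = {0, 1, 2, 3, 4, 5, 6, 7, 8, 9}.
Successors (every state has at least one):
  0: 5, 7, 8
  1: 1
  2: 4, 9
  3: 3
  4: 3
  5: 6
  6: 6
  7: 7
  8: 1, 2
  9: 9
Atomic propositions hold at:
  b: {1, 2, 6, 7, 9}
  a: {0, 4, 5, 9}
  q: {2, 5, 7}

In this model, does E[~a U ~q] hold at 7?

Sat(~a) = {1, 2, 3, 6, 7, 8}
Sat(~q) = {0, 1, 3, 4, 6, 8, 9}
E[~a U ~q]: least fixpoint, start Z0 = Sat(~q) = {0, 1, 3, 4, 6, 8, 9}, add states in Sat(~a) with some successor in Z. Z1 = {0, 1, 2, 3, 4, 6, 8, 9}; fixed.
Sat(E[~a U ~q]) = {0, 1, 2, 3, 4, 6, 8, 9}
7 ∉ Sat(E[~a U ~q]) = {0, 1, 2, 3, 4, 6, 8, 9}, so the formula does not hold at 7.

No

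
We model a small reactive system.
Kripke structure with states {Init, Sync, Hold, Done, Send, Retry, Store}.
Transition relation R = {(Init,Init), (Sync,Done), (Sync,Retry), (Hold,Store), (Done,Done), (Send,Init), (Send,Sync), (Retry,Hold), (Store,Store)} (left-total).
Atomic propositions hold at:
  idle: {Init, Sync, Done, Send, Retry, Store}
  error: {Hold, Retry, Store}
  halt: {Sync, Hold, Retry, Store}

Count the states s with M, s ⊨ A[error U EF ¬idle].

4

Sat(¬idle) = {Hold}
EF ¬idle: least fixpoint, start Z0 = {Hold}, add states with some successor in Z. Z1 = {Hold, Retry}; Z2 = {Sync, Hold, Retry}; Z3 = {Sync, Hold, Send, Retry}; fixed.
Sat(EF ¬idle) = {Sync, Hold, Send, Retry}
A[error U EF ¬idle]: least fixpoint, start Z0 = Sat(EF ¬idle) = {Sync, Hold, Send, Retry}, add states in Sat(error) with every successor in Z. Already a fixed point.
Sat(A[error U EF ¬idle]) = {Sync, Hold, Send, Retry}
|Sat(A[error U EF ¬idle])| = |{Sync, Hold, Send, Retry}| = 4.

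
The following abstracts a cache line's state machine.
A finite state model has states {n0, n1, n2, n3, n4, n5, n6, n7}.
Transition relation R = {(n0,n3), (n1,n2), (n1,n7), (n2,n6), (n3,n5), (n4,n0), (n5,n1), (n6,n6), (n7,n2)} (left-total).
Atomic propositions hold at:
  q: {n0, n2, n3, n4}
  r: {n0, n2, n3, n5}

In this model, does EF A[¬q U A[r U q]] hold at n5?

Yes

Sat(¬q) = {n1, n5, n6, n7}
A[r U q]: least fixpoint, start Z0 = Sat(q) = {n0, n2, n3, n4}, add states in Sat(r) with every successor in Z. Already a fixed point.
Sat(A[r U q]) = {n0, n2, n3, n4}
A[¬q U A[r U q]]: least fixpoint, start Z0 = Sat(A[r U q]) = {n0, n2, n3, n4}, add states in Sat(¬q) with every successor in Z. Z1 = {n0, n2, n3, n4, n7}; Z2 = {n0, n1, n2, n3, n4, n7}; Z3 = {n0, n1, n2, n3, n4, n5, n7}; fixed.
Sat(A[¬q U A[r U q]]) = {n0, n1, n2, n3, n4, n5, n7}
EF A[¬q U A[r U q]]: least fixpoint, start Z0 = {n0, n1, n2, n3, n4, n5, n7}, add states with some successor in Z. Already a fixed point.
Sat(EF A[¬q U A[r U q]]) = {n0, n1, n2, n3, n4, n5, n7}
n5 ∈ Sat(EF A[¬q U A[r U q]]) = {n0, n1, n2, n3, n4, n5, n7}, so the formula holds at n5.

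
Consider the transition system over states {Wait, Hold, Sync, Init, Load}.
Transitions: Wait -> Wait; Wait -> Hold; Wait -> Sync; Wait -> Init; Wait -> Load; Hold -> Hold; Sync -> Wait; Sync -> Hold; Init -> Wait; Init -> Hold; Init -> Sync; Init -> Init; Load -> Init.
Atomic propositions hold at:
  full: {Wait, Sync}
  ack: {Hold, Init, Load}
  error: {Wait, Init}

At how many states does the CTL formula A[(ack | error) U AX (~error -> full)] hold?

Sat(ack | error) = {Wait, Hold, Init, Load}
Sat(~error) = {Hold, Sync, Load}
Sat(~error -> full) = {Wait, Sync, Init}
Sat(AX (~error -> full)) = {s : every successor in {Wait, Sync, Init}} = {Load}
A[(ack | error) U AX (~error -> full)]: least fixpoint, start Z0 = Sat(AX (~error -> full)) = {Load}, add states in Sat(ack | error) with every successor in Z. Already a fixed point.
Sat(A[(ack | error) U AX (~error -> full)]) = {Load}
|Sat(A[(ack | error) U AX (~error -> full)])| = |{Load}| = 1.

1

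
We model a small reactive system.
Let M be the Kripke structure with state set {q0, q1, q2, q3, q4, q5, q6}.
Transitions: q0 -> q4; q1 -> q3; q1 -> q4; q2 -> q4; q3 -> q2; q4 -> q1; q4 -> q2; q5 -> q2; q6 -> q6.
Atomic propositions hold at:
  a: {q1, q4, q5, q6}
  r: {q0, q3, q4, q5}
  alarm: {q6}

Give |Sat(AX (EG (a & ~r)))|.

Sat(~r) = {q1, q2, q6}
Sat(a & ~r) = {q1, q6}
EG (a & ~r): greatest fixpoint, start Z0 = {q1, q6}, keep only states in Sat with some successor in Z. Z1 = {q6}; fixed.
Sat(EG (a & ~r)) = {q6}
Sat(AX (EG (a & ~r))) = {s : every successor in {q6}} = {q6}
|Sat(AX (EG (a & ~r)))| = |{q6}| = 1.

1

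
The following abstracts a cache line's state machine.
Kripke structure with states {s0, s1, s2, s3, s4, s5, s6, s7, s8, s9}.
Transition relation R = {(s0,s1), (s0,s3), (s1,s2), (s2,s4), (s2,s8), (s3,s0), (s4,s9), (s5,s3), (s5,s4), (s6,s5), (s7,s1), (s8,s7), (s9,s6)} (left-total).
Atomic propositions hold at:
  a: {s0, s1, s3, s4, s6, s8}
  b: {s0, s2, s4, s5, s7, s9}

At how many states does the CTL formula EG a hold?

EG a: greatest fixpoint, start Z0 = {s0, s1, s3, s4, s6, s8}, keep only states in Sat with some successor in Z. Z1 = {s0, s3}; fixed.
Sat(EG a) = {s0, s3}
|Sat(EG a)| = |{s0, s3}| = 2.

2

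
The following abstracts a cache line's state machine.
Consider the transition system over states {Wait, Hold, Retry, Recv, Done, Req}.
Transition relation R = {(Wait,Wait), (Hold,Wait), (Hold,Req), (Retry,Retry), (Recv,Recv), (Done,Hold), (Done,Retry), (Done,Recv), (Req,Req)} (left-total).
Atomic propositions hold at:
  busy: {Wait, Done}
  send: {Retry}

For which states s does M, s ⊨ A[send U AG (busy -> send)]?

Sat(busy -> send) = {Hold, Retry, Recv, Req}
AG (busy -> send): greatest fixpoint, start Z0 = {Hold, Retry, Recv, Req}, keep only states in Sat with every successor in Z. Z1 = {Retry, Recv, Req}; fixed.
Sat(AG (busy -> send)) = {Retry, Recv, Req}
A[send U AG (busy -> send)]: least fixpoint, start Z0 = Sat(AG (busy -> send)) = {Retry, Recv, Req}, add states in Sat(send) with every successor in Z. Already a fixed point.
Sat(A[send U AG (busy -> send)]) = {Retry, Recv, Req}

{Retry, Recv, Req}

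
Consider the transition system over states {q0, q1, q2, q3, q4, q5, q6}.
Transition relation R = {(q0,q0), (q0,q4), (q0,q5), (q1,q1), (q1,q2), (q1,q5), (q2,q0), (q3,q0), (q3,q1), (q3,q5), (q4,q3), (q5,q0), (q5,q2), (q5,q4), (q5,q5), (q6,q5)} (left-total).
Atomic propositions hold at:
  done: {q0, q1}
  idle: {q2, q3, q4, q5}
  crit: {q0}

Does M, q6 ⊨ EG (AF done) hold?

No

AF done: least fixpoint, start Z0 = {q0, q1}, add states with every successor in Z. Z1 = {q0, q1, q2}; fixed.
Sat(AF done) = {q0, q1, q2}
EG (AF done): greatest fixpoint, start Z0 = {q0, q1, q2}, keep only states in Sat with some successor in Z. Already a fixed point.
Sat(EG (AF done)) = {q0, q1, q2}
q6 ∉ Sat(EG (AF done)) = {q0, q1, q2}, so the formula does not hold at q6.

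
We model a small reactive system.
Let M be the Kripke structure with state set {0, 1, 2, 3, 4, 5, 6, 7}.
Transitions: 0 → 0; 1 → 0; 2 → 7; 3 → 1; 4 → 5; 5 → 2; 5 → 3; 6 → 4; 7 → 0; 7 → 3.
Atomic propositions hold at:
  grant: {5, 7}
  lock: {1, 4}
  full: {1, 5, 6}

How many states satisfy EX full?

2

Sat(EX full) = {s : some successor in {1, 5, 6}} = {3, 4}
|Sat(EX full)| = |{3, 4}| = 2.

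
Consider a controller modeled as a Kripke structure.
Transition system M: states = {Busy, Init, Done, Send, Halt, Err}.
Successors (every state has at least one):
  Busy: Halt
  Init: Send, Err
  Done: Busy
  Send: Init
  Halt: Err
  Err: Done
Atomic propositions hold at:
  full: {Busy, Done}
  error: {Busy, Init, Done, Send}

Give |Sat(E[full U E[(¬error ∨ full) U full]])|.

Sat(¬error) = {Halt, Err}
Sat(¬error ∨ full) = {Busy, Done, Halt, Err}
E[(¬error ∨ full) U full]: least fixpoint, start Z0 = Sat(full) = {Busy, Done}, add states in Sat(¬error ∨ full) with some successor in Z. Z1 = {Busy, Done, Err}; Z2 = {Busy, Done, Halt, Err}; fixed.
Sat(E[(¬error ∨ full) U full]) = {Busy, Done, Halt, Err}
E[full U E[(¬error ∨ full) U full]]: least fixpoint, start Z0 = Sat(E[(¬error ∨ full) U full]) = {Busy, Done, Halt, Err}, add states in Sat(full) with some successor in Z. Already a fixed point.
Sat(E[full U E[(¬error ∨ full) U full]]) = {Busy, Done, Halt, Err}
|Sat(E[full U E[(¬error ∨ full) U full]])| = |{Busy, Done, Halt, Err}| = 4.

4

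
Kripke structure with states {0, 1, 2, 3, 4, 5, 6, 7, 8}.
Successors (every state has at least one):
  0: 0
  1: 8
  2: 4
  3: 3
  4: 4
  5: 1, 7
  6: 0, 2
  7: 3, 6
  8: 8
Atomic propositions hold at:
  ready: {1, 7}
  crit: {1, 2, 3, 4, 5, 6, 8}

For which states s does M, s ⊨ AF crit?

AF crit: least fixpoint, start Z0 = {1, 2, 3, 4, 5, 6, 8}, add states with every successor in Z. Z1 = {1, 2, 3, 4, 5, 6, 7, 8}; fixed.
Sat(AF crit) = {1, 2, 3, 4, 5, 6, 7, 8}

{1, 2, 3, 4, 5, 6, 7, 8}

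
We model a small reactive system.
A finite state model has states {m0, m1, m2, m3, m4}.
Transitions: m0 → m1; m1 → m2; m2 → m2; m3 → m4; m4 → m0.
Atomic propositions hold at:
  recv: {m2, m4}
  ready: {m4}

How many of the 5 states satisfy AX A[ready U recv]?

3

A[ready U recv]: least fixpoint, start Z0 = Sat(recv) = {m2, m4}, add states in Sat(ready) with every successor in Z. Already a fixed point.
Sat(A[ready U recv]) = {m2, m4}
Sat(AX A[ready U recv]) = {s : every successor in {m2, m4}} = {m1, m2, m3}
|Sat(AX A[ready U recv])| = |{m1, m2, m3}| = 3.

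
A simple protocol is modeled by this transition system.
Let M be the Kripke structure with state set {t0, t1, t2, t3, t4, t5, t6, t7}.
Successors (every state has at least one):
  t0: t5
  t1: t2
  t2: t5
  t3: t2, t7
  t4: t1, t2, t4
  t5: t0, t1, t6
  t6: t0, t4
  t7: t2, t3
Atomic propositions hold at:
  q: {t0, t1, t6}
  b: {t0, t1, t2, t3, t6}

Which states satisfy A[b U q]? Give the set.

{t0, t1, t6}

A[b U q]: least fixpoint, start Z0 = Sat(q) = {t0, t1, t6}, add states in Sat(b) with every successor in Z. Already a fixed point.
Sat(A[b U q]) = {t0, t1, t6}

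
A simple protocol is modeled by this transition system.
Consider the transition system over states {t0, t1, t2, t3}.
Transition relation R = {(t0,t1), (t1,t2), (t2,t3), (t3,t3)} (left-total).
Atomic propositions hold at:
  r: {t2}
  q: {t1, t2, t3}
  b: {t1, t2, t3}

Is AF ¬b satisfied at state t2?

Sat(¬b) = {t0}
AF ¬b: least fixpoint, start Z0 = {t0}, add states with every successor in Z. Already a fixed point.
Sat(AF ¬b) = {t0}
t2 ∉ Sat(AF ¬b) = {t0}, so the formula does not hold at t2.

No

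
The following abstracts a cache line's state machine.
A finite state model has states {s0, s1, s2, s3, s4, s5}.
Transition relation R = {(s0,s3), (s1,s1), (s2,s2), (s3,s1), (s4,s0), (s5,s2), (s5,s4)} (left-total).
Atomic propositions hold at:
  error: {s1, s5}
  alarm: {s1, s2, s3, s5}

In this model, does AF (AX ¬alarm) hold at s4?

Sat(¬alarm) = {s0, s4}
Sat(AX ¬alarm) = {s : every successor in {s0, s4}} = {s4}
AF (AX ¬alarm): least fixpoint, start Z0 = {s4}, add states with every successor in Z. Already a fixed point.
Sat(AF (AX ¬alarm)) = {s4}
s4 ∈ Sat(AF (AX ¬alarm)) = {s4}, so the formula holds at s4.

Yes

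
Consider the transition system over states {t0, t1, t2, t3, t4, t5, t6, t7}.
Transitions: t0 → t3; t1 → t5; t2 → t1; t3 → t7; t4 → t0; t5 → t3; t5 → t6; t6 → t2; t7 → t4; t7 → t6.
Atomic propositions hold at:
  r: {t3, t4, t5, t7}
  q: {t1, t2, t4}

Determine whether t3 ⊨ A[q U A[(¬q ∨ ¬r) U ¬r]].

Sat(¬q) = {t0, t3, t5, t6, t7}
Sat(¬r) = {t0, t1, t2, t6}
Sat(¬q ∨ ¬r) = {t0, t1, t2, t3, t5, t6, t7}
A[(¬q ∨ ¬r) U ¬r]: least fixpoint, start Z0 = Sat(¬r) = {t0, t1, t2, t6}, add states in Sat(¬q ∨ ¬r) with every successor in Z. Already a fixed point.
Sat(A[(¬q ∨ ¬r) U ¬r]) = {t0, t1, t2, t6}
A[q U A[(¬q ∨ ¬r) U ¬r]]: least fixpoint, start Z0 = Sat(A[(¬q ∨ ¬r) U ¬r]) = {t0, t1, t2, t6}, add states in Sat(q) with every successor in Z. Z1 = {t0, t1, t2, t4, t6}; fixed.
Sat(A[q U A[(¬q ∨ ¬r) U ¬r]]) = {t0, t1, t2, t4, t6}
t3 ∉ Sat(A[q U A[(¬q ∨ ¬r) U ¬r]]) = {t0, t1, t2, t4, t6}, so the formula does not hold at t3.

No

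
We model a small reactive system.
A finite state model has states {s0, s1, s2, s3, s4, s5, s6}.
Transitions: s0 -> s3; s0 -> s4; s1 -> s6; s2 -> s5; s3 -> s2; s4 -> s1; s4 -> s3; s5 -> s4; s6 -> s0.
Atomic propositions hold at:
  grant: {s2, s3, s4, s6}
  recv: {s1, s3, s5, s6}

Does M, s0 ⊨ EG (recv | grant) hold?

Sat(recv | grant) = {s1, s2, s3, s4, s5, s6}
EG (recv | grant): greatest fixpoint, start Z0 = {s1, s2, s3, s4, s5, s6}, keep only states in Sat with some successor in Z. Z1 = {s1, s2, s3, s4, s5}; Z2 = {s2, s3, s4, s5}; fixed.
Sat(EG (recv | grant)) = {s2, s3, s4, s5}
s0 ∉ Sat(EG (recv | grant)) = {s2, s3, s4, s5}, so the formula does not hold at s0.

No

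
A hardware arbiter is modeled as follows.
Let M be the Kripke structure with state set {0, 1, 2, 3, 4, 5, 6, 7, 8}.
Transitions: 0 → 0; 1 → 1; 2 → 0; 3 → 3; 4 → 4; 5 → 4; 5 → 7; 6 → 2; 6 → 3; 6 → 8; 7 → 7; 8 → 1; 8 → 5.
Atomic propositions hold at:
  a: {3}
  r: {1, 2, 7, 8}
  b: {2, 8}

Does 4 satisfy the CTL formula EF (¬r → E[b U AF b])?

No

Sat(¬r) = {0, 3, 4, 5, 6}
AF b: least fixpoint, start Z0 = {2, 8}, add states with every successor in Z. Already a fixed point.
Sat(AF b) = {2, 8}
E[b U AF b]: least fixpoint, start Z0 = Sat(AF b) = {2, 8}, add states in Sat(b) with some successor in Z. Already a fixed point.
Sat(E[b U AF b]) = {2, 8}
Sat(¬r → E[b U AF b]) = {1, 2, 7, 8}
EF (¬r → E[b U AF b]): least fixpoint, start Z0 = {1, 2, 7, 8}, add states with some successor in Z. Z1 = {1, 2, 5, 6, 7, 8}; fixed.
Sat(EF (¬r → E[b U AF b])) = {1, 2, 5, 6, 7, 8}
4 ∉ Sat(EF (¬r → E[b U AF b])) = {1, 2, 5, 6, 7, 8}, so the formula does not hold at 4.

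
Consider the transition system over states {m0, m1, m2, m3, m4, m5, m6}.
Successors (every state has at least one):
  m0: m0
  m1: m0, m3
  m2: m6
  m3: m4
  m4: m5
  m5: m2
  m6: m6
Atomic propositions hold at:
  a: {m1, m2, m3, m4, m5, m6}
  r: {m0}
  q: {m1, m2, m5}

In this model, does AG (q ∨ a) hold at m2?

Yes

Sat(q ∨ a) = {m1, m2, m3, m4, m5, m6}
AG (q ∨ a): greatest fixpoint, start Z0 = {m1, m2, m3, m4, m5, m6}, keep only states in Sat with every successor in Z. Z1 = {m2, m3, m4, m5, m6}; fixed.
Sat(AG (q ∨ a)) = {m2, m3, m4, m5, m6}
m2 ∈ Sat(AG (q ∨ a)) = {m2, m3, m4, m5, m6}, so the formula holds at m2.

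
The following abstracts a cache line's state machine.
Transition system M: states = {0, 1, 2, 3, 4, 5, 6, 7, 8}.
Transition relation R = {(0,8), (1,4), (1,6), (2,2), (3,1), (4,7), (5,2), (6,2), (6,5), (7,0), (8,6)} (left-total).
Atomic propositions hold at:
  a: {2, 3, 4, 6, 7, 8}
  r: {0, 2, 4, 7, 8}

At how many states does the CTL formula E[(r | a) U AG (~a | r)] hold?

Sat(r | a) = {0, 2, 3, 4, 6, 7, 8}
Sat(~a) = {0, 1, 5}
Sat(~a | r) = {0, 1, 2, 4, 5, 7, 8}
AG (~a | r): greatest fixpoint, start Z0 = {0, 1, 2, 4, 5, 7, 8}, keep only states in Sat with every successor in Z. Z1 = {0, 2, 4, 5, 7}; Z2 = {2, 4, 5, 7}; Z3 = {2, 4, 5}; Z4 = {2, 5}; fixed.
Sat(AG (~a | r)) = {2, 5}
E[(r | a) U AG (~a | r)]: least fixpoint, start Z0 = Sat(AG (~a | r)) = {2, 5}, add states in Sat(r | a) with some successor in Z. Z1 = {2, 5, 6}; Z2 = {2, 5, 6, 8}; Z3 = {0, 2, 5, 6, 8}; Z4 = {0, 2, 5, 6, 7, 8}; Z5 = {0, 2, 4, 5, 6, 7, 8}; fixed.
Sat(E[(r | a) U AG (~a | r)]) = {0, 2, 4, 5, 6, 7, 8}
|Sat(E[(r | a) U AG (~a | r)])| = |{0, 2, 4, 5, 6, 7, 8}| = 7.

7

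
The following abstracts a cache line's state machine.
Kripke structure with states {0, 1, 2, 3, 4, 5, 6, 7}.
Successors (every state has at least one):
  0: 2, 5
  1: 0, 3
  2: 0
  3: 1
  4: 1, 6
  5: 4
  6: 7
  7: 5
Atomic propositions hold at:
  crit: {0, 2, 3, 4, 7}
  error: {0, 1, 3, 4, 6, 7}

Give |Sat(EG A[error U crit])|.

A[error U crit]: least fixpoint, start Z0 = Sat(crit) = {0, 2, 3, 4, 7}, add states in Sat(error) with every successor in Z. Z1 = {0, 1, 2, 3, 4, 6, 7}; fixed.
Sat(A[error U crit]) = {0, 1, 2, 3, 4, 6, 7}
EG A[error U crit]: greatest fixpoint, start Z0 = {0, 1, 2, 3, 4, 6, 7}, keep only states in Sat with some successor in Z. Z1 = {0, 1, 2, 3, 4, 6}; Z2 = {0, 1, 2, 3, 4}; fixed.
Sat(EG A[error U crit]) = {0, 1, 2, 3, 4}
|Sat(EG A[error U crit])| = |{0, 1, 2, 3, 4}| = 5.

5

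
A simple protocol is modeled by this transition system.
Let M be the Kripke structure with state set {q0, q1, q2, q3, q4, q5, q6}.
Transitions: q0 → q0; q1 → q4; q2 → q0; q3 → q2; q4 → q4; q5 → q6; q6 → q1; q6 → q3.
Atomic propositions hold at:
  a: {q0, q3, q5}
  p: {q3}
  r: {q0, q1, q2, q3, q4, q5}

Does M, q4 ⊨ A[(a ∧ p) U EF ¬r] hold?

Sat(a ∧ p) = {q3}
Sat(¬r) = {q6}
EF ¬r: least fixpoint, start Z0 = {q6}, add states with some successor in Z. Z1 = {q5, q6}; fixed.
Sat(EF ¬r) = {q5, q6}
A[(a ∧ p) U EF ¬r]: least fixpoint, start Z0 = Sat(EF ¬r) = {q5, q6}, add states in Sat(a ∧ p) with every successor in Z. Already a fixed point.
Sat(A[(a ∧ p) U EF ¬r]) = {q5, q6}
q4 ∉ Sat(A[(a ∧ p) U EF ¬r]) = {q5, q6}, so the formula does not hold at q4.

No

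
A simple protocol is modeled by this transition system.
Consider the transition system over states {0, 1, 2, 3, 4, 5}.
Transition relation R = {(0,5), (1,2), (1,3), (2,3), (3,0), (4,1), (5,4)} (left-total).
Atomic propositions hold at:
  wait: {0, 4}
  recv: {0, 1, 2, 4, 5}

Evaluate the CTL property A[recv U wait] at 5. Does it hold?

A[recv U wait]: least fixpoint, start Z0 = Sat(wait) = {0, 4}, add states in Sat(recv) with every successor in Z. Z1 = {0, 4, 5}; fixed.
Sat(A[recv U wait]) = {0, 4, 5}
5 ∈ Sat(A[recv U wait]) = {0, 4, 5}, so the formula holds at 5.

Yes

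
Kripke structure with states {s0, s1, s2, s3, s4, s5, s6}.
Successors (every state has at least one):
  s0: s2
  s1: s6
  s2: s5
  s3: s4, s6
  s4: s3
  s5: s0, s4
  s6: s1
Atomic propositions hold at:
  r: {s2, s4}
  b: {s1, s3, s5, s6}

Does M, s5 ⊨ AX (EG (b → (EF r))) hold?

Yes

EF r: least fixpoint, start Z0 = {s2, s4}, add states with some successor in Z. Z1 = {s0, s2, s3, s4, s5}; fixed.
Sat(EF r) = {s0, s2, s3, s4, s5}
Sat(b → (EF r)) = {s0, s2, s3, s4, s5}
EG (b → (EF r)): greatest fixpoint, start Z0 = {s0, s2, s3, s4, s5}, keep only states in Sat with some successor in Z. Already a fixed point.
Sat(EG (b → (EF r))) = {s0, s2, s3, s4, s5}
Sat(AX (EG (b → (EF r)))) = {s : every successor in {s0, s2, s3, s4, s5}} = {s0, s2, s4, s5}
s5 ∈ Sat(AX (EG (b → (EF r)))) = {s0, s2, s4, s5}, so the formula holds at s5.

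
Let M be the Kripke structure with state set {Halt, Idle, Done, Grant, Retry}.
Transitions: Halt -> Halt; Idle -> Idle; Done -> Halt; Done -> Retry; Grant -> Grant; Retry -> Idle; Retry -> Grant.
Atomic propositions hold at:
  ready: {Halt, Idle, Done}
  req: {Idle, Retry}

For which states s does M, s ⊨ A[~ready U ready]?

Sat(~ready) = {Grant, Retry}
A[~ready U ready]: least fixpoint, start Z0 = Sat(ready) = {Halt, Idle, Done}, add states in Sat(~ready) with every successor in Z. Already a fixed point.
Sat(A[~ready U ready]) = {Halt, Idle, Done}

{Halt, Idle, Done}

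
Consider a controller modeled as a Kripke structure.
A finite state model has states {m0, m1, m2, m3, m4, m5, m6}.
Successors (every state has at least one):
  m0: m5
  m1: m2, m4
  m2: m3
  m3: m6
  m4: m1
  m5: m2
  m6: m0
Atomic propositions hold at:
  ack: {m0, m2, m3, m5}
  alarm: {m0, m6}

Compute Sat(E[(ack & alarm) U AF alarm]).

{m0, m2, m3, m5, m6}

Sat(ack & alarm) = {m0}
AF alarm: least fixpoint, start Z0 = {m0, m6}, add states with every successor in Z. Z1 = {m0, m3, m6}; Z2 = {m0, m2, m3, m6}; Z3 = {m0, m2, m3, m5, m6}; fixed.
Sat(AF alarm) = {m0, m2, m3, m5, m6}
E[(ack & alarm) U AF alarm]: least fixpoint, start Z0 = Sat(AF alarm) = {m0, m2, m3, m5, m6}, add states in Sat(ack & alarm) with some successor in Z. Already a fixed point.
Sat(E[(ack & alarm) U AF alarm]) = {m0, m2, m3, m5, m6}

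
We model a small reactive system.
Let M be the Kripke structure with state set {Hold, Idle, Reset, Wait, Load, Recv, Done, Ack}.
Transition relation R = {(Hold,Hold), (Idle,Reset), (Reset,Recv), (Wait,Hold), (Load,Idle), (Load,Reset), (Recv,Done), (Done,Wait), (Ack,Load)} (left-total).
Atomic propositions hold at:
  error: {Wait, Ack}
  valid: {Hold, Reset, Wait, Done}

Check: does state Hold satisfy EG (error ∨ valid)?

Yes

Sat(error ∨ valid) = {Hold, Reset, Wait, Done, Ack}
EG (error ∨ valid): greatest fixpoint, start Z0 = {Hold, Reset, Wait, Done, Ack}, keep only states in Sat with some successor in Z. Z1 = {Hold, Wait, Done}; fixed.
Sat(EG (error ∨ valid)) = {Hold, Wait, Done}
Hold ∈ Sat(EG (error ∨ valid)) = {Hold, Wait, Done}, so the formula holds at Hold.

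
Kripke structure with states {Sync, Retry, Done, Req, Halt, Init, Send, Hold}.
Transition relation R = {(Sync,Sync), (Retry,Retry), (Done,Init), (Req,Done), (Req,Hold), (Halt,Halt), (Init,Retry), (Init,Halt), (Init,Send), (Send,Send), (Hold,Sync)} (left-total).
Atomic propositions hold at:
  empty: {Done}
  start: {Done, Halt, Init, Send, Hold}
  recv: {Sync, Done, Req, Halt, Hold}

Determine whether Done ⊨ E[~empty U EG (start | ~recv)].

Sat(~empty) = {Sync, Retry, Req, Halt, Init, Send, Hold}
Sat(~recv) = {Retry, Init, Send}
Sat(start | ~recv) = {Retry, Done, Halt, Init, Send, Hold}
EG (start | ~recv): greatest fixpoint, start Z0 = {Retry, Done, Halt, Init, Send, Hold}, keep only states in Sat with some successor in Z. Z1 = {Retry, Done, Halt, Init, Send}; fixed.
Sat(EG (start | ~recv)) = {Retry, Done, Halt, Init, Send}
E[~empty U EG (start | ~recv)]: least fixpoint, start Z0 = Sat(EG (start | ~recv)) = {Retry, Done, Halt, Init, Send}, add states in Sat(~empty) with some successor in Z. Z1 = {Retry, Done, Req, Halt, Init, Send}; fixed.
Sat(E[~empty U EG (start | ~recv)]) = {Retry, Done, Req, Halt, Init, Send}
Done ∈ Sat(E[~empty U EG (start | ~recv)]) = {Retry, Done, Req, Halt, Init, Send}, so the formula holds at Done.

Yes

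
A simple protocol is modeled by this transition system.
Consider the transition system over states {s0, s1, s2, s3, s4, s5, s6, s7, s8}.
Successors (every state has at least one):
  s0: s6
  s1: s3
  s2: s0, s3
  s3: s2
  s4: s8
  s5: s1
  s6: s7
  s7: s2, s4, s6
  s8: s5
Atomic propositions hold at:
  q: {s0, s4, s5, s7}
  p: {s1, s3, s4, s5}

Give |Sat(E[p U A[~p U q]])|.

6

Sat(~p) = {s0, s2, s6, s7, s8}
A[~p U q]: least fixpoint, start Z0 = Sat(q) = {s0, s4, s5, s7}, add states in Sat(~p) with every successor in Z. Z1 = {s0, s4, s5, s6, s7, s8}; fixed.
Sat(A[~p U q]) = {s0, s4, s5, s6, s7, s8}
E[p U A[~p U q]]: least fixpoint, start Z0 = Sat(A[~p U q]) = {s0, s4, s5, s6, s7, s8}, add states in Sat(p) with some successor in Z. Already a fixed point.
Sat(E[p U A[~p U q]]) = {s0, s4, s5, s6, s7, s8}
|Sat(E[p U A[~p U q]])| = |{s0, s4, s5, s6, s7, s8}| = 6.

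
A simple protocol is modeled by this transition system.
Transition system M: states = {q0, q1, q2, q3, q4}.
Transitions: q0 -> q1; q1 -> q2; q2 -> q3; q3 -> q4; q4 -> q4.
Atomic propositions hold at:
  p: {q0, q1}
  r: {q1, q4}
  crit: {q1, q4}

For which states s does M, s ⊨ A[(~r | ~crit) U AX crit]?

Sat(~r) = {q0, q2, q3}
Sat(~crit) = {q0, q2, q3}
Sat(~r | ~crit) = {q0, q2, q3}
Sat(AX crit) = {s : every successor in {q1, q4}} = {q0, q3, q4}
A[(~r | ~crit) U AX crit]: least fixpoint, start Z0 = Sat(AX crit) = {q0, q3, q4}, add states in Sat(~r | ~crit) with every successor in Z. Z1 = {q0, q2, q3, q4}; fixed.
Sat(A[(~r | ~crit) U AX crit]) = {q0, q2, q3, q4}

{q0, q2, q3, q4}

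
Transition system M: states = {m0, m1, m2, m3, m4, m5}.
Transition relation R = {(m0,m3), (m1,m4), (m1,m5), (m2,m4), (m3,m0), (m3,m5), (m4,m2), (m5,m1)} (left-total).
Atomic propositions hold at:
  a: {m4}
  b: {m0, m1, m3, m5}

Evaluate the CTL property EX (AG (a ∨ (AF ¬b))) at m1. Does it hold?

Yes

Sat(¬b) = {m2, m4}
AF ¬b: least fixpoint, start Z0 = {m2, m4}, add states with every successor in Z. Already a fixed point.
Sat(AF ¬b) = {m2, m4}
Sat(a ∨ (AF ¬b)) = {m2, m4}
AG (a ∨ (AF ¬b)): greatest fixpoint, start Z0 = {m2, m4}, keep only states in Sat with every successor in Z. Already a fixed point.
Sat(AG (a ∨ (AF ¬b))) = {m2, m4}
Sat(EX (AG (a ∨ (AF ¬b)))) = {s : some successor in {m2, m4}} = {m1, m2, m4}
m1 ∈ Sat(EX (AG (a ∨ (AF ¬b)))) = {m1, m2, m4}, so the formula holds at m1.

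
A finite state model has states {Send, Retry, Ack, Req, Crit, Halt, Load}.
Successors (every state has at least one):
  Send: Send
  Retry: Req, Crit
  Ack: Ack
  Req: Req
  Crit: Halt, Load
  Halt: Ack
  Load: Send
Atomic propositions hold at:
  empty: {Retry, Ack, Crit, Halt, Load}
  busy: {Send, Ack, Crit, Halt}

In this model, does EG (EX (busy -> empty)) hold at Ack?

Yes

Sat(busy -> empty) = {Retry, Ack, Req, Crit, Halt, Load}
Sat(EX (busy -> empty)) = {s : some successor in {Retry, Ack, Req, Crit, Halt, Load}} = {Retry, Ack, Req, Crit, Halt}
EG (EX (busy -> empty)): greatest fixpoint, start Z0 = {Retry, Ack, Req, Crit, Halt}, keep only states in Sat with some successor in Z. Already a fixed point.
Sat(EG (EX (busy -> empty))) = {Retry, Ack, Req, Crit, Halt}
Ack ∈ Sat(EG (EX (busy -> empty))) = {Retry, Ack, Req, Crit, Halt}, so the formula holds at Ack.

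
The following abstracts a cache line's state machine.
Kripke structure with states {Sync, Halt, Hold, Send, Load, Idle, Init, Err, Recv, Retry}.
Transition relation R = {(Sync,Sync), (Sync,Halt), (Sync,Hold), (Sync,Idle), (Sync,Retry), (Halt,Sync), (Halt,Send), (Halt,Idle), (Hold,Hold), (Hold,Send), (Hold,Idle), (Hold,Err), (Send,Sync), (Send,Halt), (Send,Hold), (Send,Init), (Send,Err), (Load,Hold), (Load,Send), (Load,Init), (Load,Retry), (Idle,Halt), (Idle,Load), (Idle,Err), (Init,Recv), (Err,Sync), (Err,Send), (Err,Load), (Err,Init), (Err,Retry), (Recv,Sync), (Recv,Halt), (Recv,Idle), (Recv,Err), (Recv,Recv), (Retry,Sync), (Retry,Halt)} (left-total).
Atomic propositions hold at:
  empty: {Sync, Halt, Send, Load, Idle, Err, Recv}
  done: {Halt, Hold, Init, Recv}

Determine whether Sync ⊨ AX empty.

No

Sat(AX empty) = {s : every successor in {Sync, Halt, Send, Load, Idle, Err, Recv}} = {Halt, Idle, Init, Recv, Retry}
Sync ∉ Sat(AX empty) = {Halt, Idle, Init, Recv, Retry}, so the formula does not hold at Sync.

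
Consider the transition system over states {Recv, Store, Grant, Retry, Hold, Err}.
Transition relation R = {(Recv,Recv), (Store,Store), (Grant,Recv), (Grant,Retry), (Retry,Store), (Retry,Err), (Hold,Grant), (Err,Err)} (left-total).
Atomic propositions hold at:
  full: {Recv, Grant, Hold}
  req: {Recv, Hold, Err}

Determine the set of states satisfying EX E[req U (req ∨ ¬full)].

{Recv, Store, Grant, Retry, Err}

Sat(¬full) = {Store, Retry, Err}
Sat(req ∨ ¬full) = {Recv, Store, Retry, Hold, Err}
E[req U (req ∨ ¬full)]: least fixpoint, start Z0 = Sat((req ∨ ¬full)) = {Recv, Store, Retry, Hold, Err}, add states in Sat(req) with some successor in Z. Already a fixed point.
Sat(E[req U (req ∨ ¬full)]) = {Recv, Store, Retry, Hold, Err}
Sat(EX E[req U (req ∨ ¬full)]) = {s : some successor in {Recv, Store, Retry, Hold, Err}} = {Recv, Store, Grant, Retry, Err}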